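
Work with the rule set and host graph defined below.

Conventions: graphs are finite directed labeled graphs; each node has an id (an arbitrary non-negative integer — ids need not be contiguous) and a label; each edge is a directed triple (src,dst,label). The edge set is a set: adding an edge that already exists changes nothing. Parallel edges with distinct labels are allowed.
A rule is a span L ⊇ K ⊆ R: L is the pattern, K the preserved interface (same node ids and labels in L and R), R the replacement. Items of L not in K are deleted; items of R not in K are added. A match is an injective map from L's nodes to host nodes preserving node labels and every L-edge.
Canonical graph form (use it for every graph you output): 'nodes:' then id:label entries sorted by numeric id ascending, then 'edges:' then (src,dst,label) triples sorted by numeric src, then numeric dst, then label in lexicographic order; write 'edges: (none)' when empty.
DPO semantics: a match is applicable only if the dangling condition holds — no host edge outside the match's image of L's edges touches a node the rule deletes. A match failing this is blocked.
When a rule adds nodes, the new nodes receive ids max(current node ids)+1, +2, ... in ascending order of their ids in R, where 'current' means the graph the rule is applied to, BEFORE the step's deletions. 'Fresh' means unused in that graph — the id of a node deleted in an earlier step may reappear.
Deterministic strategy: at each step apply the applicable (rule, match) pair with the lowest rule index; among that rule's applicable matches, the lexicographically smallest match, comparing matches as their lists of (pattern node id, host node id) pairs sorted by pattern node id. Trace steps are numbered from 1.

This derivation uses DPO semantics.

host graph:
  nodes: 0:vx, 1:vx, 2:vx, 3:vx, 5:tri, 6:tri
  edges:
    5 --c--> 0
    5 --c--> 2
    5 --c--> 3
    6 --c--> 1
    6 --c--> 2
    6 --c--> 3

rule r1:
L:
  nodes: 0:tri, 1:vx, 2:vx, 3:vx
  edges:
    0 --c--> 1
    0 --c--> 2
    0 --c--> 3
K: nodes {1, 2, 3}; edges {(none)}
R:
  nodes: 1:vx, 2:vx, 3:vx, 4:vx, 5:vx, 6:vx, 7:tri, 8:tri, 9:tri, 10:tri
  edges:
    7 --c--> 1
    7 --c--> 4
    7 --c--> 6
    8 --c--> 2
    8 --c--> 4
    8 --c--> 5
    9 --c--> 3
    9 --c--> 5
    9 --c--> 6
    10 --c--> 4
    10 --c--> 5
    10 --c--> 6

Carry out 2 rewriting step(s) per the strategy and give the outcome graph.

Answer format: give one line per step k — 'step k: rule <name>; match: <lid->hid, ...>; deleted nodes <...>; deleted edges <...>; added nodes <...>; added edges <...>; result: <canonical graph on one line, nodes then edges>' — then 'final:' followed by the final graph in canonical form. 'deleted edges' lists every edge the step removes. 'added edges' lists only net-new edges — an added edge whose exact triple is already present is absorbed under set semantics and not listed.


step 1: rule r1; match: 0->5, 1->0, 2->2, 3->3; deleted nodes 5; deleted edges (5,0,c); (5,2,c); (5,3,c); added nodes 7, 8, 9, 10, 11, 12, 13; added edges (10,0,c); (10,7,c); (10,9,c); (11,2,c); (11,7,c); (11,8,c); (12,3,c); (12,8,c); (12,9,c); (13,7,c); (13,8,c); (13,9,c); result: nodes: 0:vx, 1:vx, 2:vx, 3:vx, 6:tri, 7:vx, 8:vx, 9:vx, 10:tri, 11:tri, 12:tri, 13:tri edges: (6,1,c); (6,2,c); (6,3,c); (10,0,c); (10,7,c); (10,9,c); (11,2,c); (11,7,c); (11,8,c); (12,3,c); (12,8,c); (12,9,c); (13,7,c); (13,8,c); (13,9,c)
step 2: rule r1; match: 0->6, 1->1, 2->2, 3->3; deleted nodes 6; deleted edges (6,1,c); (6,2,c); (6,3,c); added nodes 14, 15, 16, 17, 18, 19, 20; added edges (17,1,c); (17,14,c); (17,16,c); (18,2,c); (18,14,c); (18,15,c); (19,3,c); (19,15,c); (19,16,c); (20,14,c); (20,15,c); (20,16,c); result: nodes: 0:vx, 1:vx, 2:vx, 3:vx, 7:vx, 8:vx, 9:vx, 10:tri, 11:tri, 12:tri, 13:tri, 14:vx, 15:vx, 16:vx, 17:tri, 18:tri, 19:tri, 20:tri edges: (10,0,c); (10,7,c); (10,9,c); (11,2,c); (11,7,c); (11,8,c); (12,3,c); (12,8,c); (12,9,c); (13,7,c); (13,8,c); (13,9,c); (17,1,c); (17,14,c); (17,16,c); (18,2,c); (18,14,c); (18,15,c); (19,3,c); (19,15,c); (19,16,c); (20,14,c); (20,15,c); (20,16,c)
final:
nodes: 0:vx, 1:vx, 2:vx, 3:vx, 7:vx, 8:vx, 9:vx, 10:tri, 11:tri, 12:tri, 13:tri, 14:vx, 15:vx, 16:vx, 17:tri, 18:tri, 19:tri, 20:tri
edges: (10,0,c); (10,7,c); (10,9,c); (11,2,c); (11,7,c); (11,8,c); (12,3,c); (12,8,c); (12,9,c); (13,7,c); (13,8,c); (13,9,c); (17,1,c); (17,14,c); (17,16,c); (18,2,c); (18,14,c); (18,15,c); (19,3,c); (19,15,c); (19,16,c); (20,14,c); (20,15,c); (20,16,c)


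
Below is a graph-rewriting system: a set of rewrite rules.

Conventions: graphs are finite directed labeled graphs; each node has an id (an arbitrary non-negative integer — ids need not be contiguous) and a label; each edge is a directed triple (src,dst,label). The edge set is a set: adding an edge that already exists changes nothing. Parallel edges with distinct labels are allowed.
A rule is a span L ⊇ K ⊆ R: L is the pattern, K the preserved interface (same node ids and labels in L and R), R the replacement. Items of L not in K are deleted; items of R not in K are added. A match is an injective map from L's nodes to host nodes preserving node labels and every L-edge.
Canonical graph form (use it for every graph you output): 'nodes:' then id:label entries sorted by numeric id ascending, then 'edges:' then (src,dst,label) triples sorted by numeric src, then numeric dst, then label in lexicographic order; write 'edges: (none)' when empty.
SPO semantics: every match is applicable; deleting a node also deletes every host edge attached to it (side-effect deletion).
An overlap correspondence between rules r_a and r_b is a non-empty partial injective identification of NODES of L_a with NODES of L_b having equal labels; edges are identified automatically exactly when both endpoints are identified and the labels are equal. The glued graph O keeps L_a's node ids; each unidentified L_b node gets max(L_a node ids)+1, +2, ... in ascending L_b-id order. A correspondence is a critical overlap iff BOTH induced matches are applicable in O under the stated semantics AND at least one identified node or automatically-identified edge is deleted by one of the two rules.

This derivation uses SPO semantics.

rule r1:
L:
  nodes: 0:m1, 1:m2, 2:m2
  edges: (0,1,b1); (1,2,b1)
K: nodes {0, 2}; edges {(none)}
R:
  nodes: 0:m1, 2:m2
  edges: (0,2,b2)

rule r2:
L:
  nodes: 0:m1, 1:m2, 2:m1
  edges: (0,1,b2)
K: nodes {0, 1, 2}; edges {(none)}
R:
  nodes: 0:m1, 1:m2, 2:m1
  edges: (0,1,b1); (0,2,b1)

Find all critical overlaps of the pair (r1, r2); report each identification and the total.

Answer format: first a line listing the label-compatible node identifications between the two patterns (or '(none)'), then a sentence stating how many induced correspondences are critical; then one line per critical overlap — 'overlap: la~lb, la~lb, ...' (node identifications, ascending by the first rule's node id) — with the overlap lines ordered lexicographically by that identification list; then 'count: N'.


label-compatible node identifications between L(r1) and L(r2): 0~0, 0~2, 1~1, 2~1
3 of the induced correspondences are critical overlaps of r1 and r2.
overlap: 0~0, 1~1
overlap: 0~2, 1~1
overlap: 1~1
count: 3


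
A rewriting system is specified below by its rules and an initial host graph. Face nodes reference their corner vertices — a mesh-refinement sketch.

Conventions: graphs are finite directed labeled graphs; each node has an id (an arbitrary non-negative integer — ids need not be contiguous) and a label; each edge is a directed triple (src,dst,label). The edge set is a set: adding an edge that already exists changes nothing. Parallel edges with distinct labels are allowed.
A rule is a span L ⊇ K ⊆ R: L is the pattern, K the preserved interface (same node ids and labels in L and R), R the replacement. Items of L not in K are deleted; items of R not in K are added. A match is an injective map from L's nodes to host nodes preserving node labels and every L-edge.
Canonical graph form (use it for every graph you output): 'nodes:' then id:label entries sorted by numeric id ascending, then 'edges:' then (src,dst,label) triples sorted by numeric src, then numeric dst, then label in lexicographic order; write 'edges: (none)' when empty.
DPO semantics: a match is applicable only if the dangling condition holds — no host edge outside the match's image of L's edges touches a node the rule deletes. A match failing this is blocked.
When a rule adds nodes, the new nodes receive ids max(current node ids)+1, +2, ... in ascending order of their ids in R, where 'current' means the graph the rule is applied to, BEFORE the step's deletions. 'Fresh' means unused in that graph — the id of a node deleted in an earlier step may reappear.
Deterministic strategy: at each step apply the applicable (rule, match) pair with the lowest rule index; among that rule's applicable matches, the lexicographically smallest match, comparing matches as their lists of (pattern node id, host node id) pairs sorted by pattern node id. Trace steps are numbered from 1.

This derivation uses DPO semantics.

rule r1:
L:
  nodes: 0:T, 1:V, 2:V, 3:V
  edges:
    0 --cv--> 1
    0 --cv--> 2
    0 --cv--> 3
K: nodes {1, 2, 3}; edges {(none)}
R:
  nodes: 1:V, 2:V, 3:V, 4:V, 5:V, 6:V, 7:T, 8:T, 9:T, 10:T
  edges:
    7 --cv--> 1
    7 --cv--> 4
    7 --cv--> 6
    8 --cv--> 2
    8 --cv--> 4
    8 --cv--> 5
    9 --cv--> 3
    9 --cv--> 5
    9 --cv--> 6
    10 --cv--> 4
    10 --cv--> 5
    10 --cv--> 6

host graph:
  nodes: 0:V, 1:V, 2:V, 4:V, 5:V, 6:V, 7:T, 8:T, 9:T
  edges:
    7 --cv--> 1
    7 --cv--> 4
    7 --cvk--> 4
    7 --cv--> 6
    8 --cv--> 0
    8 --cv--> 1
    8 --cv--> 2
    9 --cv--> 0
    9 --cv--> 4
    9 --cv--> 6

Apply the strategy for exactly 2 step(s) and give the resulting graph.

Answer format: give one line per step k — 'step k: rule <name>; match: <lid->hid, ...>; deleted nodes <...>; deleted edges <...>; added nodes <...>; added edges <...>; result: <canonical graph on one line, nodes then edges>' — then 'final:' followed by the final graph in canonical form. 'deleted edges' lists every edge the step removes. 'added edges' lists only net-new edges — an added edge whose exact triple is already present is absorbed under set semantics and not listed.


step 1: rule r1; match: 0->8, 1->0, 2->1, 3->2; deleted nodes 8; deleted edges (8,0,cv); (8,1,cv); (8,2,cv); added nodes 10, 11, 12, 13, 14, 15, 16; added edges (13,0,cv); (13,10,cv); (13,12,cv); (14,1,cv); (14,10,cv); (14,11,cv); (15,2,cv); (15,11,cv); (15,12,cv); (16,10,cv); (16,11,cv); (16,12,cv); result: nodes: 0:V, 1:V, 2:V, 4:V, 5:V, 6:V, 7:T, 9:T, 10:V, 11:V, 12:V, 13:T, 14:T, 15:T, 16:T edges: (7,1,cv); (7,4,cv); (7,4,cvk); (7,6,cv); (9,0,cv); (9,4,cv); (9,6,cv); (13,0,cv); (13,10,cv); (13,12,cv); (14,1,cv); (14,10,cv); (14,11,cv); (15,2,cv); (15,11,cv); (15,12,cv); (16,10,cv); (16,11,cv); (16,12,cv)
step 2: rule r1; match: 0->9, 1->0, 2->4, 3->6; deleted nodes 9; deleted edges (9,0,cv); (9,4,cv); (9,6,cv); added nodes 17, 18, 19, 20, 21, 22, 23; added edges (20,0,cv); (20,17,cv); (20,19,cv); (21,4,cv); (21,17,cv); (21,18,cv); (22,6,cv); (22,18,cv); (22,19,cv); (23,17,cv); (23,18,cv); (23,19,cv); result: nodes: 0:V, 1:V, 2:V, 4:V, 5:V, 6:V, 7:T, 10:V, 11:V, 12:V, 13:T, 14:T, 15:T, 16:T, 17:V, 18:V, 19:V, 20:T, 21:T, 22:T, 23:T edges: (7,1,cv); (7,4,cv); (7,4,cvk); (7,6,cv); (13,0,cv); (13,10,cv); (13,12,cv); (14,1,cv); (14,10,cv); (14,11,cv); (15,2,cv); (15,11,cv); (15,12,cv); (16,10,cv); (16,11,cv); (16,12,cv); (20,0,cv); (20,17,cv); (20,19,cv); (21,4,cv); (21,17,cv); (21,18,cv); (22,6,cv); (22,18,cv); (22,19,cv); (23,17,cv); (23,18,cv); (23,19,cv)
final:
nodes: 0:V, 1:V, 2:V, 4:V, 5:V, 6:V, 7:T, 10:V, 11:V, 12:V, 13:T, 14:T, 15:T, 16:T, 17:V, 18:V, 19:V, 20:T, 21:T, 22:T, 23:T
edges: (7,1,cv); (7,4,cv); (7,4,cvk); (7,6,cv); (13,0,cv); (13,10,cv); (13,12,cv); (14,1,cv); (14,10,cv); (14,11,cv); (15,2,cv); (15,11,cv); (15,12,cv); (16,10,cv); (16,11,cv); (16,12,cv); (20,0,cv); (20,17,cv); (20,19,cv); (21,4,cv); (21,17,cv); (21,18,cv); (22,6,cv); (22,18,cv); (22,19,cv); (23,17,cv); (23,18,cv); (23,19,cv)


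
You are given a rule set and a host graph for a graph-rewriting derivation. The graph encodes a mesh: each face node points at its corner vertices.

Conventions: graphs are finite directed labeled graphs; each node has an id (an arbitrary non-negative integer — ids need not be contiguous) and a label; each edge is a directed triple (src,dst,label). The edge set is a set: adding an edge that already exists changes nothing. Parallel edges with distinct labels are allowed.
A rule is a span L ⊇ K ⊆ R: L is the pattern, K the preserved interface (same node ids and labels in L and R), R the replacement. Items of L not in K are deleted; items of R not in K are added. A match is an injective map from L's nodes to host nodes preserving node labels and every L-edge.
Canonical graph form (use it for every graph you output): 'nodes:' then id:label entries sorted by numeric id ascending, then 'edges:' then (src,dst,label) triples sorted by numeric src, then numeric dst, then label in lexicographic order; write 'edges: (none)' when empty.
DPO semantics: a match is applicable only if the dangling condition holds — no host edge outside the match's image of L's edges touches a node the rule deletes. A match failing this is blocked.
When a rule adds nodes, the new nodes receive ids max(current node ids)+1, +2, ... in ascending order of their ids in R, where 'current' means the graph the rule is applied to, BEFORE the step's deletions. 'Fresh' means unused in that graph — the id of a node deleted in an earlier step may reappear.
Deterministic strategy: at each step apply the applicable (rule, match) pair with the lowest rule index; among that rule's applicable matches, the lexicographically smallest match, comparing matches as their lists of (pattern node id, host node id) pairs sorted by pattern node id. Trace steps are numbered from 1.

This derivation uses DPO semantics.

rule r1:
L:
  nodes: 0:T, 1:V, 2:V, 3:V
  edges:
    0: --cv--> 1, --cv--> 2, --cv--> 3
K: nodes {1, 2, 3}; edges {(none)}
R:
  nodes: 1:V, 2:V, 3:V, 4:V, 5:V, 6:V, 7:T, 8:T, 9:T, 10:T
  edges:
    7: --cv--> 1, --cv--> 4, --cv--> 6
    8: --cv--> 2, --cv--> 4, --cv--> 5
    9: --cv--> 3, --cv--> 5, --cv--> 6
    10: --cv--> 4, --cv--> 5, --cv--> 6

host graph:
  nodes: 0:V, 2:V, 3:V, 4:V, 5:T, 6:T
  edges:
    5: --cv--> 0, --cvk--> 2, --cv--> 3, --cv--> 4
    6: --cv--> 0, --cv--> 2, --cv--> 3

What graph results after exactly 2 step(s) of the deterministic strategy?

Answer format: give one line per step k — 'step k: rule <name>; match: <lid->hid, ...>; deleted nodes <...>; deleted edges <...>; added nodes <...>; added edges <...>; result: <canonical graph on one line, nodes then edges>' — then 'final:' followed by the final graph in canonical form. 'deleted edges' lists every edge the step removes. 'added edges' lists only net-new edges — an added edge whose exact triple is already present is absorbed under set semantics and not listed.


step 1: rule r1; match: 0->6, 1->0, 2->2, 3->3; deleted nodes 6; deleted edges (6,0,cv); (6,2,cv); (6,3,cv); added nodes 7, 8, 9, 10, 11, 12, 13; added edges (10,0,cv); (10,7,cv); (10,9,cv); (11,2,cv); (11,7,cv); (11,8,cv); (12,3,cv); (12,8,cv); (12,9,cv); (13,7,cv); (13,8,cv); (13,9,cv); result: nodes: 0:V, 2:V, 3:V, 4:V, 5:T, 7:V, 8:V, 9:V, 10:T, 11:T, 12:T, 13:T edges: (5,0,cv); (5,2,cvk); (5,3,cv); (5,4,cv); (10,0,cv); (10,7,cv); (10,9,cv); (11,2,cv); (11,7,cv); (11,8,cv); (12,3,cv); (12,8,cv); (12,9,cv); (13,7,cv); (13,8,cv); (13,9,cv)
step 2: rule r1; match: 0->10, 1->0, 2->7, 3->9; deleted nodes 10; deleted edges (10,0,cv); (10,7,cv); (10,9,cv); added nodes 14, 15, 16, 17, 18, 19, 20; added edges (17,0,cv); (17,14,cv); (17,16,cv); (18,7,cv); (18,14,cv); (18,15,cv); (19,9,cv); (19,15,cv); (19,16,cv); (20,14,cv); (20,15,cv); (20,16,cv); result: nodes: 0:V, 2:V, 3:V, 4:V, 5:T, 7:V, 8:V, 9:V, 11:T, 12:T, 13:T, 14:V, 15:V, 16:V, 17:T, 18:T, 19:T, 20:T edges: (5,0,cv); (5,2,cvk); (5,3,cv); (5,4,cv); (11,2,cv); (11,7,cv); (11,8,cv); (12,3,cv); (12,8,cv); (12,9,cv); (13,7,cv); (13,8,cv); (13,9,cv); (17,0,cv); (17,14,cv); (17,16,cv); (18,7,cv); (18,14,cv); (18,15,cv); (19,9,cv); (19,15,cv); (19,16,cv); (20,14,cv); (20,15,cv); (20,16,cv)
final:
nodes: 0:V, 2:V, 3:V, 4:V, 5:T, 7:V, 8:V, 9:V, 11:T, 12:T, 13:T, 14:V, 15:V, 16:V, 17:T, 18:T, 19:T, 20:T
edges: (5,0,cv); (5,2,cvk); (5,3,cv); (5,4,cv); (11,2,cv); (11,7,cv); (11,8,cv); (12,3,cv); (12,8,cv); (12,9,cv); (13,7,cv); (13,8,cv); (13,9,cv); (17,0,cv); (17,14,cv); (17,16,cv); (18,7,cv); (18,14,cv); (18,15,cv); (19,9,cv); (19,15,cv); (19,16,cv); (20,14,cv); (20,15,cv); (20,16,cv)


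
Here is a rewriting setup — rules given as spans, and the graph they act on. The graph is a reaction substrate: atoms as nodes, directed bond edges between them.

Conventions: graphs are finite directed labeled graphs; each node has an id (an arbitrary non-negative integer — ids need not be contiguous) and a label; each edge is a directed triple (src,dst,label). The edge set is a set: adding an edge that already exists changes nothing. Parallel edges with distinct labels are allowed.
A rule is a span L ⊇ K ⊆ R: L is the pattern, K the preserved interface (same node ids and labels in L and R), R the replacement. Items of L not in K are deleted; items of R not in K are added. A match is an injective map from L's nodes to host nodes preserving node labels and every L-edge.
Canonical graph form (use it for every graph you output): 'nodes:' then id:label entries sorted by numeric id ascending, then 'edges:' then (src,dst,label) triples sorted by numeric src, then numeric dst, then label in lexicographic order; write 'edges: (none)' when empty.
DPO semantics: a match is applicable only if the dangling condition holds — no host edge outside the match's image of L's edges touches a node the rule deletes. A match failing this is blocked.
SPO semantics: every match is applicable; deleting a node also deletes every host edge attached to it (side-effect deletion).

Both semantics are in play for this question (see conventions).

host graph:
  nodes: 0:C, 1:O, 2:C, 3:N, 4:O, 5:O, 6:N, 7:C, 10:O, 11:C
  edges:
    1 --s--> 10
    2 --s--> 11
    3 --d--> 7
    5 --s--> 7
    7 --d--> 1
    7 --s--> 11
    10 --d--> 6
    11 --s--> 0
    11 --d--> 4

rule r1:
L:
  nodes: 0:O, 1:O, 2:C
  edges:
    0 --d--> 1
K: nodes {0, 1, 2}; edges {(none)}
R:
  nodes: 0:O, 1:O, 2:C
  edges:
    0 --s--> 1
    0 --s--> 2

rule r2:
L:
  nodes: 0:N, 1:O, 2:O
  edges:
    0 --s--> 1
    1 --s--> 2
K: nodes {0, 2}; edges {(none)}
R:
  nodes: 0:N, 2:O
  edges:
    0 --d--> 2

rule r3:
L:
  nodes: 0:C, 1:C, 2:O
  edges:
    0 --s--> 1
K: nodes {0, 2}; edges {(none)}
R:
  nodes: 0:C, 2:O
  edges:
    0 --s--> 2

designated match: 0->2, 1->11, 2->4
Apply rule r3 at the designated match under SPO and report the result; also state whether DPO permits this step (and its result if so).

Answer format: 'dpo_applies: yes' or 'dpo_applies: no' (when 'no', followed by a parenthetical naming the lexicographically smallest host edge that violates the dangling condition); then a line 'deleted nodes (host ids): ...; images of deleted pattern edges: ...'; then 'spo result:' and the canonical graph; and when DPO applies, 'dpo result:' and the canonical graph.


dpo_applies: no
(the rule deletes node 11, which keeps host edge (7,11,s) outside the match image — the dangling condition fails, DPO blocks; SPO proceeds and side-deletes such edges)
deleted nodes (host ids): 11; images of deleted pattern edges: (2,11,s)
spo result:
nodes: 0:C, 1:O, 2:C, 3:N, 4:O, 5:O, 6:N, 7:C, 10:O
edges: (1,10,s); (2,4,s); (3,7,d); (5,7,s); (7,1,d); (10,6,d)


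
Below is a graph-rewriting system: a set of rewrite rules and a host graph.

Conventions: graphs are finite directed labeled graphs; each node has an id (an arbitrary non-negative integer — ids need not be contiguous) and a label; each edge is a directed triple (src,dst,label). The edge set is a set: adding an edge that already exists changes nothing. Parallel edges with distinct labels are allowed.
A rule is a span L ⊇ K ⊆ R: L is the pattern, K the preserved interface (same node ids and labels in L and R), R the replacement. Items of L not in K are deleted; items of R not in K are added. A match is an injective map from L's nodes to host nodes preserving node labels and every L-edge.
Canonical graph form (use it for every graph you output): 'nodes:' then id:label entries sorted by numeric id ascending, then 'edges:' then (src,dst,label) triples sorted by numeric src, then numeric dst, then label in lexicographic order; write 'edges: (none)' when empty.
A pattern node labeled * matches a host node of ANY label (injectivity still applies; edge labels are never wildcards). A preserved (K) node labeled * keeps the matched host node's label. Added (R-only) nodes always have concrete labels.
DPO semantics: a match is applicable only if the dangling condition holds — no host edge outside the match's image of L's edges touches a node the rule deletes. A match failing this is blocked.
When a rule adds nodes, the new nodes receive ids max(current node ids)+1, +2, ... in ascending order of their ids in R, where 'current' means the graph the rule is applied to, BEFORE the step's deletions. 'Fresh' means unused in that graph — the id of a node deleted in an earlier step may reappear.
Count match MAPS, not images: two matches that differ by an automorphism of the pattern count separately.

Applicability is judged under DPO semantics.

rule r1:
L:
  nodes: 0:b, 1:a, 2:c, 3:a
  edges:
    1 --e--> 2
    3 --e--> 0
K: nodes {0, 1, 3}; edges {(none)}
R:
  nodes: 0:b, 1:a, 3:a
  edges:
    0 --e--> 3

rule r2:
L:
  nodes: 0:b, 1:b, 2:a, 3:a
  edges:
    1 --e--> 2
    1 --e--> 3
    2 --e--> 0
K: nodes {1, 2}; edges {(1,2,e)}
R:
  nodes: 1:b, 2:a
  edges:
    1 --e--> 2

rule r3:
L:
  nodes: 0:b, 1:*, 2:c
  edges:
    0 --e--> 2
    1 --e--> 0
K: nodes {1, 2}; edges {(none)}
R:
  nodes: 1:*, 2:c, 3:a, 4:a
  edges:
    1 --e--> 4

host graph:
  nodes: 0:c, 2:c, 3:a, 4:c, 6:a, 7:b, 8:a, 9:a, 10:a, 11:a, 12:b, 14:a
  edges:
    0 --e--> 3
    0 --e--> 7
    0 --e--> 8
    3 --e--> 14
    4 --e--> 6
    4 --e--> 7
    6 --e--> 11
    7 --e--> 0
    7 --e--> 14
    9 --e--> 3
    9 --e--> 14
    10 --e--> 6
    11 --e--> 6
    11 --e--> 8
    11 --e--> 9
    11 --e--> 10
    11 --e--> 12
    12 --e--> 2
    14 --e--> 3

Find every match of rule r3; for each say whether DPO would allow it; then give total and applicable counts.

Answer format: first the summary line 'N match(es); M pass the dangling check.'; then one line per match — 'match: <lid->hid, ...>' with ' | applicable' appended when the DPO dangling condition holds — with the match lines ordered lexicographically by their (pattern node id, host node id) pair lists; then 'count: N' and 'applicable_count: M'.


2 match(es); 1 pass the dangling check.
match: 0->7, 1->4, 2->0
match: 0->12, 1->11, 2->2 | applicable
count: 2
applicable_count: 1


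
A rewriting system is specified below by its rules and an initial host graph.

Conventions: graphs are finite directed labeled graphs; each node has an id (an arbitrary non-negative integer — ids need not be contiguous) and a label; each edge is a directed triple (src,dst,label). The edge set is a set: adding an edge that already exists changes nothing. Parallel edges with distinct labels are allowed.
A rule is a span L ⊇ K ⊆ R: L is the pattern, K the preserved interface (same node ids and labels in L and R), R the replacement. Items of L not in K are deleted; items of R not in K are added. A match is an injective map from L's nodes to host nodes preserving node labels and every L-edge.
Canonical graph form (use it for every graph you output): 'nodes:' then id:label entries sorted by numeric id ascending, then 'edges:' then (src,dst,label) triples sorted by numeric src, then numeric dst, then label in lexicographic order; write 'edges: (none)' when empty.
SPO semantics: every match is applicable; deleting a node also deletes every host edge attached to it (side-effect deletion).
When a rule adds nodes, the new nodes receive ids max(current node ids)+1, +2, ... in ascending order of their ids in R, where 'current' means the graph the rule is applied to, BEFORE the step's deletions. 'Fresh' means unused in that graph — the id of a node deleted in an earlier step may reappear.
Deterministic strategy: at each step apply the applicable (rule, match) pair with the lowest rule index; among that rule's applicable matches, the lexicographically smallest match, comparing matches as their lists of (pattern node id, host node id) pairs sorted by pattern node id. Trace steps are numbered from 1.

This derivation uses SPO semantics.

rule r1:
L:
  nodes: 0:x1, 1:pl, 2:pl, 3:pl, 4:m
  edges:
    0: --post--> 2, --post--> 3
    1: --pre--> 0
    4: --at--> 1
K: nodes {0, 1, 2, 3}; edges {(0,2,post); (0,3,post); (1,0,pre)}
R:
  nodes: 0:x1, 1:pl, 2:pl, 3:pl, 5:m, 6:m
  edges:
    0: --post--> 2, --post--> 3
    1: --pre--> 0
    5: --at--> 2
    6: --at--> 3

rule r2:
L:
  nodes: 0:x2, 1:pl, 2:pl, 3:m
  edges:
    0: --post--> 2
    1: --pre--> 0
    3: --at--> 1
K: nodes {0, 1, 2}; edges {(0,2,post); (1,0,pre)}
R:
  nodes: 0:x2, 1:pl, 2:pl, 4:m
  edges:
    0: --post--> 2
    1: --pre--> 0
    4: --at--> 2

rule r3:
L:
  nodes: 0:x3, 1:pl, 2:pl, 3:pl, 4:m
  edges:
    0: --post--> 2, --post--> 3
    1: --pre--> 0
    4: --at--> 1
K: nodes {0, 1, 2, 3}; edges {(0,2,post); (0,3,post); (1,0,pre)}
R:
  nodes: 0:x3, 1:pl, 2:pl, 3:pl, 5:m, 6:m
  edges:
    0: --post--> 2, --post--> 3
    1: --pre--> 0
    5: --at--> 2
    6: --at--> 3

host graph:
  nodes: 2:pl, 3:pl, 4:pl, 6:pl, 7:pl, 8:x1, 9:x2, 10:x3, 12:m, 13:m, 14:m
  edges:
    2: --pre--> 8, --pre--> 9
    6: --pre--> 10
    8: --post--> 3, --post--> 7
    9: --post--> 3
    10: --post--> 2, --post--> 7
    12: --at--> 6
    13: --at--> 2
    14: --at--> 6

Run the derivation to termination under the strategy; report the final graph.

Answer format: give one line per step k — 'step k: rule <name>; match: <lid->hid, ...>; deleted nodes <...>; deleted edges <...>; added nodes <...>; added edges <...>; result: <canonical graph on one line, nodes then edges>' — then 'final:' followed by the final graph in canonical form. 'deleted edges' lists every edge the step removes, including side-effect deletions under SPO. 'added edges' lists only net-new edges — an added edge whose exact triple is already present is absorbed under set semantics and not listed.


step 1: rule r1; match: 0->8, 1->2, 2->3, 3->7, 4->13; deleted nodes 13; deleted edges (13,2,at); added nodes 15, 16; added edges (15,3,at); (16,7,at); result: nodes: 2:pl, 3:pl, 4:pl, 6:pl, 7:pl, 8:x1, 9:x2, 10:x3, 12:m, 14:m, 15:m, 16:m edges: (2,8,pre); (2,9,pre); (6,10,pre); (8,3,post); (8,7,post); (9,3,post); (10,2,post); (10,7,post); (12,6,at); (14,6,at); (15,3,at); (16,7,at)
step 2: rule r3; match: 0->10, 1->6, 2->2, 3->7, 4->12; deleted nodes 12; deleted edges (12,6,at); added nodes 17, 18; added edges (17,2,at); (18,7,at); result: nodes: 2:pl, 3:pl, 4:pl, 6:pl, 7:pl, 8:x1, 9:x2, 10:x3, 14:m, 15:m, 16:m, 17:m, 18:m edges: (2,8,pre); (2,9,pre); (6,10,pre); (8,3,post); (8,7,post); (9,3,post); (10,2,post); (10,7,post); (14,6,at); (15,3,at); (16,7,at); (17,2,at); (18,7,at)
step 3: rule r1; match: 0->8, 1->2, 2->3, 3->7, 4->17; deleted nodes 17; deleted edges (17,2,at); added nodes 19, 20; added edges (19,3,at); (20,7,at); result: nodes: 2:pl, 3:pl, 4:pl, 6:pl, 7:pl, 8:x1, 9:x2, 10:x3, 14:m, 15:m, 16:m, 18:m, 19:m, 20:m edges: (2,8,pre); (2,9,pre); (6,10,pre); (8,3,post); (8,7,post); (9,3,post); (10,2,post); (10,7,post); (14,6,at); (15,3,at); (16,7,at); (18,7,at); (19,3,at); (20,7,at)
step 4: rule r3; match: 0->10, 1->6, 2->2, 3->7, 4->14; deleted nodes 14; deleted edges (14,6,at); added nodes 21, 22; added edges (21,2,at); (22,7,at); result: nodes: 2:pl, 3:pl, 4:pl, 6:pl, 7:pl, 8:x1, 9:x2, 10:x3, 15:m, 16:m, 18:m, 19:m, 20:m, 21:m, 22:m edges: (2,8,pre); (2,9,pre); (6,10,pre); (8,3,post); (8,7,post); (9,3,post); (10,2,post); (10,7,post); (15,3,at); (16,7,at); (18,7,at); (19,3,at); (20,7,at); (21,2,at); (22,7,at)
step 5: rule r1; match: 0->8, 1->2, 2->3, 3->7, 4->21; deleted nodes 21; deleted edges (21,2,at); added nodes 23, 24; added edges (23,3,at); (24,7,at); result: nodes: 2:pl, 3:pl, 4:pl, 6:pl, 7:pl, 8:x1, 9:x2, 10:x3, 15:m, 16:m, 18:m, 19:m, 20:m, 22:m, 23:m, 24:m edges: (2,8,pre); (2,9,pre); (6,10,pre); (8,3,post); (8,7,post); (9,3,post); (10,2,post); (10,7,post); (15,3,at); (16,7,at); (18,7,at); (19,3,at); (20,7,at); (22,7,at); (23,3,at); (24,7,at)
final:
nodes: 2:pl, 3:pl, 4:pl, 6:pl, 7:pl, 8:x1, 9:x2, 10:x3, 15:m, 16:m, 18:m, 19:m, 20:m, 22:m, 23:m, 24:m
edges: (2,8,pre); (2,9,pre); (6,10,pre); (8,3,post); (8,7,post); (9,3,post); (10,2,post); (10,7,post); (15,3,at); (16,7,at); (18,7,at); (19,3,at); (20,7,at); (22,7,at); (23,3,at); (24,7,at)


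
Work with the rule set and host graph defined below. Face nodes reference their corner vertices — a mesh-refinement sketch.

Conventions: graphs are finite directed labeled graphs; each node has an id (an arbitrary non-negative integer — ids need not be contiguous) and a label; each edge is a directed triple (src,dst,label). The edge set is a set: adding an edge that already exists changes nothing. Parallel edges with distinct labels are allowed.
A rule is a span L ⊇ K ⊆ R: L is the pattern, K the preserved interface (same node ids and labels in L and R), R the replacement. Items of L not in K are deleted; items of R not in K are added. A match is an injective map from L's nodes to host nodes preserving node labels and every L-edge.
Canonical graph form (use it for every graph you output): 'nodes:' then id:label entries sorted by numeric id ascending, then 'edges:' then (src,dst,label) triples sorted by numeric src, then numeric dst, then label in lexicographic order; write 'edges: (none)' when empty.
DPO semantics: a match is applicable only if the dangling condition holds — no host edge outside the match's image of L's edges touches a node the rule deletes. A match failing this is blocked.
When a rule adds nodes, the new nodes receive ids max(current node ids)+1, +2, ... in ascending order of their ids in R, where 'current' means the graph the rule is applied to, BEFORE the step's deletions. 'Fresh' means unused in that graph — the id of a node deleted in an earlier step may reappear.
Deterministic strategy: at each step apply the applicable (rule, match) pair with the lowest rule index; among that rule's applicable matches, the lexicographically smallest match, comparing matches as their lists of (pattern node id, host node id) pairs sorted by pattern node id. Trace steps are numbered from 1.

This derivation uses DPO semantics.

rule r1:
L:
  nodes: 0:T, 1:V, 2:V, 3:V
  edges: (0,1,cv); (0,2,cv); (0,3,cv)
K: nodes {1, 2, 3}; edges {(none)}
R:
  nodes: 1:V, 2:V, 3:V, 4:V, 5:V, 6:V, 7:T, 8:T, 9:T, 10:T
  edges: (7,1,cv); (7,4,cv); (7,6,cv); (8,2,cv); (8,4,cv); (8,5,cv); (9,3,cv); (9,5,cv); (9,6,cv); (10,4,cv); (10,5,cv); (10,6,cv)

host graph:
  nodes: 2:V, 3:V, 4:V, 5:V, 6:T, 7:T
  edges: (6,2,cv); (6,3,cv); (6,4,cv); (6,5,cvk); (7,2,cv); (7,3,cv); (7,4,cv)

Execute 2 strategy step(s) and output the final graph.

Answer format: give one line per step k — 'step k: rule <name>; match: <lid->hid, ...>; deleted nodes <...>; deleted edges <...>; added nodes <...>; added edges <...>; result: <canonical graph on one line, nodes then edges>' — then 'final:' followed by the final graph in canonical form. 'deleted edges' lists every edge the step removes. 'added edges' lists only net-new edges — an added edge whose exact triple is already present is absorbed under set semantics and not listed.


step 1: rule r1; match: 0->7, 1->2, 2->3, 3->4; deleted nodes 7; deleted edges (7,2,cv); (7,3,cv); (7,4,cv); added nodes 8, 9, 10, 11, 12, 13, 14; added edges (11,2,cv); (11,8,cv); (11,10,cv); (12,3,cv); (12,8,cv); (12,9,cv); (13,4,cv); (13,9,cv); (13,10,cv); (14,8,cv); (14,9,cv); (14,10,cv); result: nodes: 2:V, 3:V, 4:V, 5:V, 6:T, 8:V, 9:V, 10:V, 11:T, 12:T, 13:T, 14:T edges: (6,2,cv); (6,3,cv); (6,4,cv); (6,5,cvk); (11,2,cv); (11,8,cv); (11,10,cv); (12,3,cv); (12,8,cv); (12,9,cv); (13,4,cv); (13,9,cv); (13,10,cv); (14,8,cv); (14,9,cv); (14,10,cv)
step 2: rule r1; match: 0->11, 1->2, 2->8, 3->10; deleted nodes 11; deleted edges (11,2,cv); (11,8,cv); (11,10,cv); added nodes 15, 16, 17, 18, 19, 20, 21; added edges (18,2,cv); (18,15,cv); (18,17,cv); (19,8,cv); (19,15,cv); (19,16,cv); (20,10,cv); (20,16,cv); (20,17,cv); (21,15,cv); (21,16,cv); (21,17,cv); result: nodes: 2:V, 3:V, 4:V, 5:V, 6:T, 8:V, 9:V, 10:V, 12:T, 13:T, 14:T, 15:V, 16:V, 17:V, 18:T, 19:T, 20:T, 21:T edges: (6,2,cv); (6,3,cv); (6,4,cv); (6,5,cvk); (12,3,cv); (12,8,cv); (12,9,cv); (13,4,cv); (13,9,cv); (13,10,cv); (14,8,cv); (14,9,cv); (14,10,cv); (18,2,cv); (18,15,cv); (18,17,cv); (19,8,cv); (19,15,cv); (19,16,cv); (20,10,cv); (20,16,cv); (20,17,cv); (21,15,cv); (21,16,cv); (21,17,cv)
final:
nodes: 2:V, 3:V, 4:V, 5:V, 6:T, 8:V, 9:V, 10:V, 12:T, 13:T, 14:T, 15:V, 16:V, 17:V, 18:T, 19:T, 20:T, 21:T
edges: (6,2,cv); (6,3,cv); (6,4,cv); (6,5,cvk); (12,3,cv); (12,8,cv); (12,9,cv); (13,4,cv); (13,9,cv); (13,10,cv); (14,8,cv); (14,9,cv); (14,10,cv); (18,2,cv); (18,15,cv); (18,17,cv); (19,8,cv); (19,15,cv); (19,16,cv); (20,10,cv); (20,16,cv); (20,17,cv); (21,15,cv); (21,16,cv); (21,17,cv)


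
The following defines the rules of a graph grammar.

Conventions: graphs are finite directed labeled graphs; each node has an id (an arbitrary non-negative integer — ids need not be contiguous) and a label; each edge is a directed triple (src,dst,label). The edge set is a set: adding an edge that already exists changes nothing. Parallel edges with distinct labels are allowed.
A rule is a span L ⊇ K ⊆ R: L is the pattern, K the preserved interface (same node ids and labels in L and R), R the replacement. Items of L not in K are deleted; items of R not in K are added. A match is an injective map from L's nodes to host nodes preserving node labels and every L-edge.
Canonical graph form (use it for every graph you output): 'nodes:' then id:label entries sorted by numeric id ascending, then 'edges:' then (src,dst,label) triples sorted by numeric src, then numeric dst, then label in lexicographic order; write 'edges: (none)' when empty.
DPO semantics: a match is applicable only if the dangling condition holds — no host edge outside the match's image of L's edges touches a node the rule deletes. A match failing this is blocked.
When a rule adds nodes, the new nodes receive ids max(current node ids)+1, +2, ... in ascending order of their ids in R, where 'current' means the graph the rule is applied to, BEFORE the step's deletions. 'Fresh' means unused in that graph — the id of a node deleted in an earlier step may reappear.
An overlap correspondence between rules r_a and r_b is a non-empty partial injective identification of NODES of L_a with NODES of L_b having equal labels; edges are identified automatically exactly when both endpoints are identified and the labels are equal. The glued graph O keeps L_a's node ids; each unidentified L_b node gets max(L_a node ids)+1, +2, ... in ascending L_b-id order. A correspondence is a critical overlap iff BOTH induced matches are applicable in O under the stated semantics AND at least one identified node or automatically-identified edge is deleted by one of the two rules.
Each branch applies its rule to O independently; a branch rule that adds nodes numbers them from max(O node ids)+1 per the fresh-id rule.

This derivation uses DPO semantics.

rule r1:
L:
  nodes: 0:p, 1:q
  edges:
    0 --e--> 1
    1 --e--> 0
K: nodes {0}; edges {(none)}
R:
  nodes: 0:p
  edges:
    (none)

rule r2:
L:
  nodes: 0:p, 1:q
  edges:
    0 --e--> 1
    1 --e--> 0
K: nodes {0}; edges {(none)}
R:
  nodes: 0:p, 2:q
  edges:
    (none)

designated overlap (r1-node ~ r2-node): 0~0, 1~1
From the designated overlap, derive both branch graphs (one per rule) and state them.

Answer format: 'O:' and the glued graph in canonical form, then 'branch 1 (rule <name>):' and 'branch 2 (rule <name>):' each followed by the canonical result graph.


O:
nodes: 0:p, 1:q
edges: (0,1,e); (1,0,e)
branch 1 (rule r1):
nodes: 0:p
edges: (none)
branch 2 (rule r2):
nodes: 0:p, 2:q
edges: (none)


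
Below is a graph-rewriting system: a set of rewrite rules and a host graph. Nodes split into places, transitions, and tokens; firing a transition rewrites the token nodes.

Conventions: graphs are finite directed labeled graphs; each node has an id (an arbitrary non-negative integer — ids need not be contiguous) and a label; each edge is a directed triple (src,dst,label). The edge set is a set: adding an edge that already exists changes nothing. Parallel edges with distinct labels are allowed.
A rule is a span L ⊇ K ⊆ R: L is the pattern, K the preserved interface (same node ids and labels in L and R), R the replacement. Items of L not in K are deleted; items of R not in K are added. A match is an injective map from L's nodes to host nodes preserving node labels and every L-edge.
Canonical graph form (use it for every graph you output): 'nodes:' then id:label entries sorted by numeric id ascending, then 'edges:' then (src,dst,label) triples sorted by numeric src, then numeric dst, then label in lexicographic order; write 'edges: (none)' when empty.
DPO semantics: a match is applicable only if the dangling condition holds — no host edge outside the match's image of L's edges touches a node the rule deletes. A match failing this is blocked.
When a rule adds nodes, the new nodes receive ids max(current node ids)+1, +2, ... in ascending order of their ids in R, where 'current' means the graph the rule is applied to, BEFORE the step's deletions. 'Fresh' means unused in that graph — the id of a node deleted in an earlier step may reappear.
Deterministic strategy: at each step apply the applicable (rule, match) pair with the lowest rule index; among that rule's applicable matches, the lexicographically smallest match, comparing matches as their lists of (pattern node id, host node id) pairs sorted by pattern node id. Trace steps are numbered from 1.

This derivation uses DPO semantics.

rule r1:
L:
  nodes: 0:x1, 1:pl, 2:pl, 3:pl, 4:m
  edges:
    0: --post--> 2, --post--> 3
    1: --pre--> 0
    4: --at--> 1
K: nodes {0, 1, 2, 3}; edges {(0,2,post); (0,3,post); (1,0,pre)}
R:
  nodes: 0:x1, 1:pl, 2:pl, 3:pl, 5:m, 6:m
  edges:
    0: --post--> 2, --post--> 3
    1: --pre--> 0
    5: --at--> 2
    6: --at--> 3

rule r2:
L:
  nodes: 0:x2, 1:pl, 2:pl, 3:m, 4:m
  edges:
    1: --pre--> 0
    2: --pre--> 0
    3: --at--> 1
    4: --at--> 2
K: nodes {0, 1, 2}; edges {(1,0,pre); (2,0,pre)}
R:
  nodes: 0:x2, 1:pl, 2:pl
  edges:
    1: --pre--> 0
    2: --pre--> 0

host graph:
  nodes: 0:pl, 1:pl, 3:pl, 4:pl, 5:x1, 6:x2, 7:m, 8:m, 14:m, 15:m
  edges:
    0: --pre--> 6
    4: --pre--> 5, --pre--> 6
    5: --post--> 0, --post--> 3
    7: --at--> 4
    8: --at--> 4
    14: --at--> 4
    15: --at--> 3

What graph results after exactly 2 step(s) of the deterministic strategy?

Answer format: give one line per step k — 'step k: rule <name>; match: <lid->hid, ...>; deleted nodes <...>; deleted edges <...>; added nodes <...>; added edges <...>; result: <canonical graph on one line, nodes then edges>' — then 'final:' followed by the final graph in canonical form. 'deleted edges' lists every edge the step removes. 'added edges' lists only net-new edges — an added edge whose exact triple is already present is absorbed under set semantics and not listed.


step 1: rule r1; match: 0->5, 1->4, 2->0, 3->3, 4->7; deleted nodes 7; deleted edges (7,4,at); added nodes 16, 17; added edges (16,0,at); (17,3,at); result: nodes: 0:pl, 1:pl, 3:pl, 4:pl, 5:x1, 6:x2, 8:m, 14:m, 15:m, 16:m, 17:m edges: (0,6,pre); (4,5,pre); (4,6,pre); (5,0,post); (5,3,post); (8,4,at); (14,4,at); (15,3,at); (16,0,at); (17,3,at)
step 2: rule r1; match: 0->5, 1->4, 2->0, 3->3, 4->8; deleted nodes 8; deleted edges (8,4,at); added nodes 18, 19; added edges (18,0,at); (19,3,at); result: nodes: 0:pl, 1:pl, 3:pl, 4:pl, 5:x1, 6:x2, 14:m, 15:m, 16:m, 17:m, 18:m, 19:m edges: (0,6,pre); (4,5,pre); (4,6,pre); (5,0,post); (5,3,post); (14,4,at); (15,3,at); (16,0,at); (17,3,at); (18,0,at); (19,3,at)
final:
nodes: 0:pl, 1:pl, 3:pl, 4:pl, 5:x1, 6:x2, 14:m, 15:m, 16:m, 17:m, 18:m, 19:m
edges: (0,6,pre); (4,5,pre); (4,6,pre); (5,0,post); (5,3,post); (14,4,at); (15,3,at); (16,0,at); (17,3,at); (18,0,at); (19,3,at)
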